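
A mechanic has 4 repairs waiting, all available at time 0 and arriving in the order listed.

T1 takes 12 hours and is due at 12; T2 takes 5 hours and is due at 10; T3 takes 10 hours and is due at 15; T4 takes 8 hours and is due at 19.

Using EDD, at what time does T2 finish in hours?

EDD (increasing due date): T2 T1 T3 T4.
T2: 0→5

5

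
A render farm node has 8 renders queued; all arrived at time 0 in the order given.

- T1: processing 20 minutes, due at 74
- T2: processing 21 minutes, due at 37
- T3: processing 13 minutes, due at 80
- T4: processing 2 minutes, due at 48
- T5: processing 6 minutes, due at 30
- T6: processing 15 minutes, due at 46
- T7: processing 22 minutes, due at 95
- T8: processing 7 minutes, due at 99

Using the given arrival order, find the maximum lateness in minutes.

32

FIFO (arrival order): T1 T2 T3 T4 T5 T6 T7 T8.
T1: 0→20, due 74, lateness -54
T2: 20→41, due 37, lateness 4
T3: 41→54, due 80, lateness -26
T4: 54→56, due 48, lateness 8
T5: 56→62, due 30, lateness 32
T6: 62→77, due 46, lateness 31
T7: 77→99, due 95, lateness 4
T8: 99→106, due 99, lateness 7
Maximum = 32.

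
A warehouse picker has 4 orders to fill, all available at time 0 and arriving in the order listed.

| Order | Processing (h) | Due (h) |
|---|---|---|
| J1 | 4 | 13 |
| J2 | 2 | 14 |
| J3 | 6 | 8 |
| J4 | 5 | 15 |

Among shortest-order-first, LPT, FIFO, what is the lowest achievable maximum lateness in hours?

SPT (increasing processing time): J2 J1 J4 J3.
J2: 0→2, due 14, lateness -12
J1: 2→6, due 13, lateness -7
J4: 6→11, due 15, lateness -4
J3: 11→17, due 8, lateness 9
Maximum = 9.
LPT (decreasing processing time): J3 J4 J1 J2.
J3: 0→6, due 8, lateness -2
J4: 6→11, due 15, lateness -4
J1: 11→15, due 13, lateness 2
J2: 15→17, due 14, lateness 3
Maximum = 3.
FIFO (arrival order): J1 J2 J3 J4.
J1: 0→4, due 13, lateness -9
J2: 4→6, due 14, lateness -8
J3: 6→12, due 8, lateness 4
J4: 12→17, due 15, lateness 2
Maximum = 4.
SPT 9, LPT 3, FIFO 4 → minimum 3.

3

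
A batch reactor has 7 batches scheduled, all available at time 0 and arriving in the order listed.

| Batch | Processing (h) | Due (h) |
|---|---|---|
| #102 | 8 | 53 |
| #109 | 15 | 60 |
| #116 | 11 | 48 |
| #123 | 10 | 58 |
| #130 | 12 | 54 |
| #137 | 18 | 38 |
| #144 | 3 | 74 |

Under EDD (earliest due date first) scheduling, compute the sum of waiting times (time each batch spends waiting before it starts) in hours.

266

EDD (increasing due date): #137 #116 #102 #130 #123 #109 #144.
#137: waits 0, runs 0→18
#116: waits 18, runs 18→29
#102: waits 29, runs 29→37
#130: waits 37, runs 37→49
#123: waits 49, runs 49→59
#109: waits 59, runs 59→74
#144: waits 74, runs 74→77
Sum = 0+18+29+37+49+59+74 = 266.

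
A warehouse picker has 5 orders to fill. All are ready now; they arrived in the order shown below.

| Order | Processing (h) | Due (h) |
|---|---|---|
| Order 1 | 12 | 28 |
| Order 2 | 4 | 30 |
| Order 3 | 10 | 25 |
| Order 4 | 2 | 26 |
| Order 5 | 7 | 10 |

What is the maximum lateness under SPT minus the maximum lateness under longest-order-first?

SPT (increasing processing time): Order 4 Order 2 Order 5 Order 3 Order 1.
Order 4: 0→2, due 26, lateness -24
Order 2: 2→6, due 30, lateness -24
Order 5: 6→13, due 10, lateness 3
Order 3: 13→23, due 25, lateness -2
Order 1: 23→35, due 28, lateness 7
Maximum = 7.
LPT (decreasing processing time): Order 1 Order 3 Order 5 Order 2 Order 4.
Order 1: 0→12, due 28, lateness -16
Order 3: 12→22, due 25, lateness -3
Order 5: 22→29, due 10, lateness 19
Order 2: 29→33, due 30, lateness 3
Order 4: 33→35, due 26, lateness 9
Maximum = 19.
Difference = 7 − 19 = -12.

-12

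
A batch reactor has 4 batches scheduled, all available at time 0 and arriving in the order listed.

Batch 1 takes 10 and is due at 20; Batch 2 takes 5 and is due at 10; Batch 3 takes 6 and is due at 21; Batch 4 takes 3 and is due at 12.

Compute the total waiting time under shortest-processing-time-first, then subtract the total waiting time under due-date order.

SPT (increasing processing time): Batch 4 Batch 2 Batch 3 Batch 1.
Batch 4: waits 0, runs 0→3
Batch 2: waits 3, runs 3→8
Batch 3: waits 8, runs 8→14
Batch 1: waits 14, runs 14→24
Sum = 0+3+8+14 = 25.
EDD (increasing due date): Batch 2 Batch 4 Batch 1 Batch 3.
Batch 2: waits 0, runs 0→5
Batch 4: waits 5, runs 5→8
Batch 1: waits 8, runs 8→18
Batch 3: waits 18, runs 18→24
Sum = 0+5+8+18 = 31.
Difference = 25 − 31 = -6.

-6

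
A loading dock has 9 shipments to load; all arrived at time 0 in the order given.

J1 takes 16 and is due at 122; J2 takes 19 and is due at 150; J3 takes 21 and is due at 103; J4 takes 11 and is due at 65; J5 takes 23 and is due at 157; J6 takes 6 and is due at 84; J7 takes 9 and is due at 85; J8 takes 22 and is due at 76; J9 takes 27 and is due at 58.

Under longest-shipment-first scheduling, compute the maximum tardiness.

LPT (decreasing processing time): J9 J5 J8 J3 J2 J1 J4 J7 J6.
J9: 0→27, due 58, tardiness 0
J5: 27→50, due 157, tardiness 0
J8: 50→72, due 76, tardiness 0
J3: 72→93, due 103, tardiness 0
J2: 93→112, due 150, tardiness 0
J1: 112→128, due 122, tardiness 6
J4: 128→139, due 65, tardiness 74
J7: 139→148, due 85, tardiness 63
J6: 148→154, due 84, tardiness 70
Maximum = 74.

74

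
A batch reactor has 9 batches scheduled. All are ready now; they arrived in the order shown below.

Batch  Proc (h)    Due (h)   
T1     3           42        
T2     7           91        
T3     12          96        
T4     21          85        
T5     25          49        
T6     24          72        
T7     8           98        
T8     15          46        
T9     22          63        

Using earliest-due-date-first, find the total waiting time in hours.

EDD (increasing due date): T1 T8 T5 T9 T6 T4 T2 T3 T7.
T1: waits 0, runs 0→3
T8: waits 3, runs 3→18
T5: waits 18, runs 18→43
T9: waits 43, runs 43→65
T6: waits 65, runs 65→89
T4: waits 89, runs 89→110
T2: waits 110, runs 110→117
T3: waits 117, runs 117→129
T7: waits 129, runs 129→137
Sum = 0+3+18+43+65+89+110+117+129 = 574.

574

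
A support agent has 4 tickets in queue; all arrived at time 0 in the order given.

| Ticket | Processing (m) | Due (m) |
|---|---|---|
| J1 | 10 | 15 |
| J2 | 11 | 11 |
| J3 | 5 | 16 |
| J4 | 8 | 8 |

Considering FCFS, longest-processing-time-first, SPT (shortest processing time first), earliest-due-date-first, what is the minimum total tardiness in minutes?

FIFO (arrival order): J1 J2 J3 J4.
J1: 0→10, due 15, tardiness 0
J2: 10→21, due 11, tardiness 10
J3: 21→26, due 16, tardiness 10
J4: 26→34, due 8, tardiness 26
Sum = 0+10+10+26 = 46.
LPT (decreasing processing time): J2 J1 J4 J3.
J2: 0→11, due 11, tardiness 0
J1: 11→21, due 15, tardiness 6
J4: 21→29, due 8, tardiness 21
J3: 29→34, due 16, tardiness 18
Sum = 0+6+21+18 = 45.
SPT (increasing processing time): J3 J4 J1 J2.
J3: 0→5, due 16, tardiness 0
J4: 5→13, due 8, tardiness 5
J1: 13→23, due 15, tardiness 8
J2: 23→34, due 11, tardiness 23
Sum = 0+5+8+23 = 36.
EDD (increasing due date): J4 J2 J1 J3.
J4: 0→8, due 8, tardiness 0
J2: 8→19, due 11, tardiness 8
J1: 19→29, due 15, tardiness 14
J3: 29→34, due 16, tardiness 18
Sum = 0+8+14+18 = 40.
FIFO 46, LPT 45, SPT 36, EDD 40 → minimum 36.

36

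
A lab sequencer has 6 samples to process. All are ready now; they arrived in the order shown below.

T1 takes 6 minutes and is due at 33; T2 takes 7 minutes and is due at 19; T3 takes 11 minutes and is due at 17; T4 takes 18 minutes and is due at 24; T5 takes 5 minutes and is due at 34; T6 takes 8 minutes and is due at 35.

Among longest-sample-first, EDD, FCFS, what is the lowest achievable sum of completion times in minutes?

187

LPT (decreasing processing time): T4 T3 T6 T2 T1 T5.
T4: 0→18
T3: 18→29
T6: 29→37
T2: 37→44
T1: 44→50
T5: 50→55
Sum = 18+29+37+44+50+55 = 233.
EDD (increasing due date): T3 T2 T4 T1 T5 T6.
T3: 0→11
T2: 11→18
T4: 18→36
T1: 36→42
T5: 42→47
T6: 47→55
Sum = 11+18+36+42+47+55 = 209.
FIFO (arrival order): T1 T2 T3 T4 T5 T6.
T1: 0→6
T2: 6→13
T3: 13→24
T4: 24→42
T5: 42→47
T6: 47→55
Sum = 6+13+24+42+47+55 = 187.
LPT 233, EDD 209, FIFO 187 → minimum 187.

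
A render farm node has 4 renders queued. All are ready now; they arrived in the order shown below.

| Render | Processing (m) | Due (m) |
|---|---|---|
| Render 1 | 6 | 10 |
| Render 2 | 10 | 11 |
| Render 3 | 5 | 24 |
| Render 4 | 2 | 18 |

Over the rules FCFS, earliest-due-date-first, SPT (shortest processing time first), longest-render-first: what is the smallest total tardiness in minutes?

5

FIFO (arrival order): Render 1 Render 2 Render 3 Render 4.
Render 1: 0→6, due 10, tardiness 0
Render 2: 6→16, due 11, tardiness 5
Render 3: 16→21, due 24, tardiness 0
Render 4: 21→23, due 18, tardiness 5
Sum = 0+5+0+5 = 10.
EDD (increasing due date): Render 1 Render 2 Render 4 Render 3.
Render 1: 0→6, due 10, tardiness 0
Render 2: 6→16, due 11, tardiness 5
Render 4: 16→18, due 18, tardiness 0
Render 3: 18→23, due 24, tardiness 0
Sum = 0+5+0+0 = 5.
SPT (increasing processing time): Render 4 Render 3 Render 1 Render 2.
Render 4: 0→2, due 18, tardiness 0
Render 3: 2→7, due 24, tardiness 0
Render 1: 7→13, due 10, tardiness 3
Render 2: 13→23, due 11, tardiness 12
Sum = 0+0+3+12 = 15.
LPT (decreasing processing time): Render 2 Render 1 Render 3 Render 4.
Render 2: 0→10, due 11, tardiness 0
Render 1: 10→16, due 10, tardiness 6
Render 3: 16→21, due 24, tardiness 0
Render 4: 21→23, due 18, tardiness 5
Sum = 0+6+0+5 = 11.
FIFO 10, EDD 5, SPT 15, LPT 11 → minimum 5.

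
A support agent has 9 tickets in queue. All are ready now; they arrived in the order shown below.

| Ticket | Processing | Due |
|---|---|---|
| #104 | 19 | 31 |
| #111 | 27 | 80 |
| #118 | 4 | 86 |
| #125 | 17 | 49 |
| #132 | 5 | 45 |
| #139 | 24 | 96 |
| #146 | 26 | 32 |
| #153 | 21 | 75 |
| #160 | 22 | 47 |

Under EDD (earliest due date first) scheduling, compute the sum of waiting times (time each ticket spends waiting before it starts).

663

EDD (increasing due date): #104 #146 #132 #160 #125 #153 #111 #118 #139.
#104: waits 0, runs 0→19
#146: waits 19, runs 19→45
#132: waits 45, runs 45→50
#160: waits 50, runs 50→72
#125: waits 72, runs 72→89
#153: waits 89, runs 89→110
#111: waits 110, runs 110→137
#118: waits 137, runs 137→141
#139: waits 141, runs 141→165
Sum = 0+19+45+50+72+89+110+137+141 = 663.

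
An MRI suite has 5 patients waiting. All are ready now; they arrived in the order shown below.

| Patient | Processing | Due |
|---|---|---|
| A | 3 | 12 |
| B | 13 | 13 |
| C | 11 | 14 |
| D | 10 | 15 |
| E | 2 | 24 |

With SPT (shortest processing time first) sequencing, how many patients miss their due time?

2

SPT (increasing processing time): E A D C B.
E: 0→2, due 24, tardiness 0
A: 2→5, due 12, tardiness 0
D: 5→15, due 15, tardiness 0
C: 15→26, due 14, tardiness 12
B: 26→39, due 13, tardiness 26
Late patients: 2.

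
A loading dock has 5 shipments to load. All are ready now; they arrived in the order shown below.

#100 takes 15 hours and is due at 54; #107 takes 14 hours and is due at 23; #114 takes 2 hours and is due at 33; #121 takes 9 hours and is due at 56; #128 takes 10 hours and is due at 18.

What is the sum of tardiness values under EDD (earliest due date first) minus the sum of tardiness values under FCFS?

EDD (increasing due date): #128 #107 #114 #100 #121.
#128: 0→10, due 18, tardiness 0
#107: 10→24, due 23, tardiness 1
#114: 24→26, due 33, tardiness 0
#100: 26→41, due 54, tardiness 0
#121: 41→50, due 56, tardiness 0
Sum = 0+1+0+0+0 = 1.
FIFO (arrival order): #100 #107 #114 #121 #128.
#100: 0→15, due 54, tardiness 0
#107: 15→29, due 23, tardiness 6
#114: 29→31, due 33, tardiness 0
#121: 31→40, due 56, tardiness 0
#128: 40→50, due 18, tardiness 32
Sum = 0+6+0+0+32 = 38.
Difference = 1 − 38 = -37.

-37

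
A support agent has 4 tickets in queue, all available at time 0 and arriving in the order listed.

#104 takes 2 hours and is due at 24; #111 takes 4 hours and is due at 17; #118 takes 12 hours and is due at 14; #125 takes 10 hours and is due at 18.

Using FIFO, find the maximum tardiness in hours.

10

FIFO (arrival order): #104 #111 #118 #125.
#104: 0→2, due 24, tardiness 0
#111: 2→6, due 17, tardiness 0
#118: 6→18, due 14, tardiness 4
#125: 18→28, due 18, tardiness 10
Maximum = 10.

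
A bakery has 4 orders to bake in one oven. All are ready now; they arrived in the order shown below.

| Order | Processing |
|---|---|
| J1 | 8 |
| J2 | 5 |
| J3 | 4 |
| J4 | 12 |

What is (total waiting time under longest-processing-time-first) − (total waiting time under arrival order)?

19

LPT (decreasing processing time): J4 J1 J2 J3.
J4: waits 0, runs 0→12
J1: waits 12, runs 12→20
J2: waits 20, runs 20→25
J3: waits 25, runs 25→29
Sum = 0+12+20+25 = 57.
FIFO (arrival order): J1 J2 J3 J4.
J1: waits 0, runs 0→8
J2: waits 8, runs 8→13
J3: waits 13, runs 13→17
J4: waits 17, runs 17→29
Sum = 0+8+13+17 = 38.
Difference = 57 − 38 = 19.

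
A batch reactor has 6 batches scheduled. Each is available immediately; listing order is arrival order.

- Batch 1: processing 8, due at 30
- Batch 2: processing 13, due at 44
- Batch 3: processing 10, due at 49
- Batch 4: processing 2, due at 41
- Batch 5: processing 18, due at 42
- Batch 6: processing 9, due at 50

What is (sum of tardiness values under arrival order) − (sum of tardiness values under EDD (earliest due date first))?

7

FIFO (arrival order): Batch 1 Batch 2 Batch 3 Batch 4 Batch 5 Batch 6.
Batch 1: 0→8, due 30, tardiness 0
Batch 2: 8→21, due 44, tardiness 0
Batch 3: 21→31, due 49, tardiness 0
Batch 4: 31→33, due 41, tardiness 0
Batch 5: 33→51, due 42, tardiness 9
Batch 6: 51→60, due 50, tardiness 10
Sum = 0+0+0+0+9+10 = 19.
EDD (increasing due date): Batch 1 Batch 4 Batch 5 Batch 2 Batch 3 Batch 6.
Batch 1: 0→8, due 30, tardiness 0
Batch 4: 8→10, due 41, tardiness 0
Batch 5: 10→28, due 42, tardiness 0
Batch 2: 28→41, due 44, tardiness 0
Batch 3: 41→51, due 49, tardiness 2
Batch 6: 51→60, due 50, tardiness 10
Sum = 0+0+0+0+2+10 = 12.
Difference = 19 − 12 = 7.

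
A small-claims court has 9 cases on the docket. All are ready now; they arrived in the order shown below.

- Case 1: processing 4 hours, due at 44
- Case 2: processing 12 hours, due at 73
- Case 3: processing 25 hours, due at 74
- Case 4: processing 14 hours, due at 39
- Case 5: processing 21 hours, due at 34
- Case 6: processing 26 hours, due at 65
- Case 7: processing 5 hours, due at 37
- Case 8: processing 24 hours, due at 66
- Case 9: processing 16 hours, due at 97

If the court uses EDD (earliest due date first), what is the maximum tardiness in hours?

EDD (increasing due date): Case 5 Case 7 Case 4 Case 1 Case 6 Case 8 Case 2 Case 3 Case 9.
Case 5: 0→21, due 34, tardiness 0
Case 7: 21→26, due 37, tardiness 0
Case 4: 26→40, due 39, tardiness 1
Case 1: 40→44, due 44, tardiness 0
Case 6: 44→70, due 65, tardiness 5
Case 8: 70→94, due 66, tardiness 28
Case 2: 94→106, due 73, tardiness 33
Case 3: 106→131, due 74, tardiness 57
Case 9: 131→147, due 97, tardiness 50
Maximum = 57.

57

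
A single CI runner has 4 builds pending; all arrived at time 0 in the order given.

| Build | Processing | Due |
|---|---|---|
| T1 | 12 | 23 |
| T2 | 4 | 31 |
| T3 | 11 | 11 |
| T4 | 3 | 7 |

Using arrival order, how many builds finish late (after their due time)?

2

FIFO (arrival order): T1 T2 T3 T4.
T1: 0→12, due 23, tardiness 0
T2: 12→16, due 31, tardiness 0
T3: 16→27, due 11, tardiness 16
T4: 27→30, due 7, tardiness 23
Late builds: 2.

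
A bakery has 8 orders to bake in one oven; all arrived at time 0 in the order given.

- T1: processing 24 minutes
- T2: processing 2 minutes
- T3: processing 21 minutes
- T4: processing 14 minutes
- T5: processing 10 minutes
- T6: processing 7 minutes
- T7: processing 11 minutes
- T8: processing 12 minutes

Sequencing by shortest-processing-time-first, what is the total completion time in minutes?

336

SPT (increasing processing time): T2 T6 T5 T7 T8 T4 T3 T1.
T2: 0→2
T6: 2→9
T5: 9→19
T7: 19→30
T8: 30→42
T4: 42→56
T3: 56→77
T1: 77→101
Sum = 2+9+19+30+42+56+77+101 = 336.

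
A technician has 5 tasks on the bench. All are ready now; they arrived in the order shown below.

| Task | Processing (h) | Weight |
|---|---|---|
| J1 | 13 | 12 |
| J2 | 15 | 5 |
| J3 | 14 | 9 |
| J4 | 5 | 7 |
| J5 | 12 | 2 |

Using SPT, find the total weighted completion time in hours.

1120

SPT (increasing processing time): J4 J5 J1 J3 J2.
J4: finishes 5, weight 7, w·C = 35
J5: finishes 17, weight 2, w·C = 34
J1: finishes 30, weight 12, w·C = 360
J3: finishes 44, weight 9, w·C = 396
J2: finishes 59, weight 5, w·C = 295
Sum = 35+34+360+396+295 = 1120.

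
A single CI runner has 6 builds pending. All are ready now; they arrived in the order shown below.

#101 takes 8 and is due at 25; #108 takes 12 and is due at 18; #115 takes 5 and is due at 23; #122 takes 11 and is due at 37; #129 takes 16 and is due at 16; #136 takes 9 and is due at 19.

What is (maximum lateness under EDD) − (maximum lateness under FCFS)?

-17

EDD (increasing due date): #129 #108 #136 #115 #101 #122.
#129: 0→16, due 16, lateness 0
#108: 16→28, due 18, lateness 10
#136: 28→37, due 19, lateness 18
#115: 37→42, due 23, lateness 19
#101: 42→50, due 25, lateness 25
#122: 50→61, due 37, lateness 24
Maximum = 25.
FIFO (arrival order): #101 #108 #115 #122 #129 #136.
#101: 0→8, due 25, lateness -17
#108: 8→20, due 18, lateness 2
#115: 20→25, due 23, lateness 2
#122: 25→36, due 37, lateness -1
#129: 36→52, due 16, lateness 36
#136: 52→61, due 19, lateness 42
Maximum = 42.
Difference = 25 − 42 = -17.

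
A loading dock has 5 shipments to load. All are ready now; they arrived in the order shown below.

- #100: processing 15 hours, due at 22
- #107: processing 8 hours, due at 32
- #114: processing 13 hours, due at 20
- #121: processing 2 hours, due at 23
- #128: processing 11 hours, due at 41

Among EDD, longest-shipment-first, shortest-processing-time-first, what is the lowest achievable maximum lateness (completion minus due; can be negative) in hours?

8

EDD (increasing due date): #114 #100 #121 #107 #128.
#114: 0→13, due 20, lateness -7
#100: 13→28, due 22, lateness 6
#121: 28→30, due 23, lateness 7
#107: 30→38, due 32, lateness 6
#128: 38→49, due 41, lateness 8
Maximum = 8.
LPT (decreasing processing time): #100 #114 #128 #107 #121.
#100: 0→15, due 22, lateness -7
#114: 15→28, due 20, lateness 8
#128: 28→39, due 41, lateness -2
#107: 39→47, due 32, lateness 15
#121: 47→49, due 23, lateness 26
Maximum = 26.
SPT (increasing processing time): #121 #107 #128 #114 #100.
#121: 0→2, due 23, lateness -21
#107: 2→10, due 32, lateness -22
#128: 10→21, due 41, lateness -20
#114: 21→34, due 20, lateness 14
#100: 34→49, due 22, lateness 27
Maximum = 27.
EDD 8, LPT 26, SPT 27 → minimum 8.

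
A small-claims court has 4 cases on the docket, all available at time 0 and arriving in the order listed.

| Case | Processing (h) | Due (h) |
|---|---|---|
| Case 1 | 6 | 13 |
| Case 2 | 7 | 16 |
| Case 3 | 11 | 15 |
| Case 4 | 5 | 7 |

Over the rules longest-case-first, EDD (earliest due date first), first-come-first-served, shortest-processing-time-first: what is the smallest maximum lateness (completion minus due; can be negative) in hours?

LPT (decreasing processing time): Case 3 Case 2 Case 1 Case 4.
Case 3: 0→11, due 15, lateness -4
Case 2: 11→18, due 16, lateness 2
Case 1: 18→24, due 13, lateness 11
Case 4: 24→29, due 7, lateness 22
Maximum = 22.
EDD (increasing due date): Case 4 Case 1 Case 3 Case 2.
Case 4: 0→5, due 7, lateness -2
Case 1: 5→11, due 13, lateness -2
Case 3: 11→22, due 15, lateness 7
Case 2: 22→29, due 16, lateness 13
Maximum = 13.
FIFO (arrival order): Case 1 Case 2 Case 3 Case 4.
Case 1: 0→6, due 13, lateness -7
Case 2: 6→13, due 16, lateness -3
Case 3: 13→24, due 15, lateness 9
Case 4: 24→29, due 7, lateness 22
Maximum = 22.
SPT (increasing processing time): Case 4 Case 1 Case 2 Case 3.
Case 4: 0→5, due 7, lateness -2
Case 1: 5→11, due 13, lateness -2
Case 2: 11→18, due 16, lateness 2
Case 3: 18→29, due 15, lateness 14
Maximum = 14.
LPT 22, EDD 13, FIFO 22, SPT 14 → minimum 13.

13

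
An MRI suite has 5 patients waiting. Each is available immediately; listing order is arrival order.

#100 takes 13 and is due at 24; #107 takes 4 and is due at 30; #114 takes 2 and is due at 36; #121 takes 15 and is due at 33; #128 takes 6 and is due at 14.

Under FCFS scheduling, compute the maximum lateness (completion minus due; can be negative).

FIFO (arrival order): #100 #107 #114 #121 #128.
#100: 0→13, due 24, lateness -11
#107: 13→17, due 30, lateness -13
#114: 17→19, due 36, lateness -17
#121: 19→34, due 33, lateness 1
#128: 34→40, due 14, lateness 26
Maximum = 26.

26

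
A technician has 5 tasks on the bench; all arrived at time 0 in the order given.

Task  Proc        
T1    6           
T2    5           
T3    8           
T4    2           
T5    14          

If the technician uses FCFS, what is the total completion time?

FIFO (arrival order): T1 T2 T3 T4 T5.
T1: 0→6
T2: 6→11
T3: 11→19
T4: 19→21
T5: 21→35
Sum = 6+11+19+21+35 = 92.

92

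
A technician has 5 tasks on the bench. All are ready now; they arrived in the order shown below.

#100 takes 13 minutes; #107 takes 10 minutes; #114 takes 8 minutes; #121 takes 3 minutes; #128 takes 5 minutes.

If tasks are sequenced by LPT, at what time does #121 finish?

LPT (decreasing processing time): #100 #107 #114 #128 #121.
#100: 0→13
#107: 13→23
#114: 23→31
#128: 31→36
#121: 36→39

39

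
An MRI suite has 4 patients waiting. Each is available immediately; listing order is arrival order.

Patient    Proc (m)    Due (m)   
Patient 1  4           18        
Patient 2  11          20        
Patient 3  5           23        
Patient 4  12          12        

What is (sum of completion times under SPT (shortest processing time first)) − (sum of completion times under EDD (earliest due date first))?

SPT (increasing processing time): Patient 1 Patient 3 Patient 2 Patient 4.
Patient 1: 0→4
Patient 3: 4→9
Patient 2: 9→20
Patient 4: 20→32
Sum = 4+9+20+32 = 65.
EDD (increasing due date): Patient 4 Patient 1 Patient 2 Patient 3.
Patient 4: 0→12
Patient 1: 12→16
Patient 2: 16→27
Patient 3: 27→32
Sum = 12+16+27+32 = 87.
Difference = 65 − 87 = -22.

-22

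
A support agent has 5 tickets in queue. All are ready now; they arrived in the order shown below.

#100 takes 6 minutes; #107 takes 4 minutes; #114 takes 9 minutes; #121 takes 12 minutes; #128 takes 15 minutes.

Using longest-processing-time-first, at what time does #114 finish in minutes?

LPT (decreasing processing time): #128 #121 #114 #100 #107.
#128: 0→15
#121: 15→27
#114: 27→36

36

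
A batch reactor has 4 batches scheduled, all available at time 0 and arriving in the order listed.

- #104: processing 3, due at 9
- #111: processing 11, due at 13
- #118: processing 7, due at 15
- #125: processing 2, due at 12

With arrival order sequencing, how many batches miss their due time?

3

FIFO (arrival order): #104 #111 #118 #125.
#104: 0→3, due 9, tardiness 0
#111: 3→14, due 13, tardiness 1
#118: 14→21, due 15, tardiness 6
#125: 21→23, due 12, tardiness 11
Late batches: 3.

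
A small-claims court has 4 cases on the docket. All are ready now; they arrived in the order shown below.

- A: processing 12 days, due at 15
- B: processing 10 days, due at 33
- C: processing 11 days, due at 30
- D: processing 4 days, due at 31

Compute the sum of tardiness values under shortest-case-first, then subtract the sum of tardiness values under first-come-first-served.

13

SPT (increasing processing time): D B C A.
D: 0→4, due 31, tardiness 0
B: 4→14, due 33, tardiness 0
C: 14→25, due 30, tardiness 0
A: 25→37, due 15, tardiness 22
Sum = 0+0+0+22 = 22.
FIFO (arrival order): A B C D.
A: 0→12, due 15, tardiness 0
B: 12→22, due 33, tardiness 0
C: 22→33, due 30, tardiness 3
D: 33→37, due 31, tardiness 6
Sum = 0+0+3+6 = 9.
Difference = 22 − 9 = 13.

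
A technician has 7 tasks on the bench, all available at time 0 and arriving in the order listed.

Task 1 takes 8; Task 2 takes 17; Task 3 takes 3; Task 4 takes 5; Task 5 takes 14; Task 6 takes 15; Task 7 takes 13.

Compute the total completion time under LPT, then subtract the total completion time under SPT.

LPT (decreasing processing time): Task 2 Task 6 Task 5 Task 7 Task 1 Task 4 Task 3.
Task 2: 0→17
Task 6: 17→32
Task 5: 32→46
Task 7: 46→59
Task 1: 59→67
Task 4: 67→72
Task 3: 72→75
Sum = 17+32+46+59+67+72+75 = 368.
SPT (increasing processing time): Task 3 Task 4 Task 1 Task 7 Task 5 Task 6 Task 2.
Task 3: 0→3
Task 4: 3→8
Task 1: 8→16
Task 7: 16→29
Task 5: 29→43
Task 6: 43→58
Task 2: 58→75
Sum = 3+8+16+29+43+58+75 = 232.
Difference = 368 − 232 = 136.

136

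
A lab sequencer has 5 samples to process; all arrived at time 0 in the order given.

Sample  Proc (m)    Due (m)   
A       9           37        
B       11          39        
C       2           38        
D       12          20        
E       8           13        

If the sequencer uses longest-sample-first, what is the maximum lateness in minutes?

LPT (decreasing processing time): D B A E C.
D: 0→12, due 20, lateness -8
B: 12→23, due 39, lateness -16
A: 23→32, due 37, lateness -5
E: 32→40, due 13, lateness 27
C: 40→42, due 38, lateness 4
Maximum = 27.

27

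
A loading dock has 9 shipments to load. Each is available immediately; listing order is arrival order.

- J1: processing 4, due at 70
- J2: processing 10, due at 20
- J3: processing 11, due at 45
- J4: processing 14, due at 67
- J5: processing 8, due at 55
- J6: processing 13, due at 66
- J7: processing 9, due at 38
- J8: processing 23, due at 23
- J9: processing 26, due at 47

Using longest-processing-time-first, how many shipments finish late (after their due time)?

LPT (decreasing processing time): J9 J8 J4 J6 J3 J2 J7 J5 J1.
J9: 0→26, due 47, tardiness 0
J8: 26→49, due 23, tardiness 26
J4: 49→63, due 67, tardiness 0
J6: 63→76, due 66, tardiness 10
J3: 76→87, due 45, tardiness 42
J2: 87→97, due 20, tardiness 77
J7: 97→106, due 38, tardiness 68
J5: 106→114, due 55, tardiness 59
J1: 114→118, due 70, tardiness 48
Late shipments: 7.

7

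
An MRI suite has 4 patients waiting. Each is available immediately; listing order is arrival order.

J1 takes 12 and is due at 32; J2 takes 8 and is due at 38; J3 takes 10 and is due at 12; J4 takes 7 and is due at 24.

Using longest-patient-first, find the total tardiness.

LPT (decreasing processing time): J1 J3 J2 J4.
J1: 0→12, due 32, tardiness 0
J3: 12→22, due 12, tardiness 10
J2: 22→30, due 38, tardiness 0
J4: 30→37, due 24, tardiness 13
Sum = 0+10+0+13 = 23.

23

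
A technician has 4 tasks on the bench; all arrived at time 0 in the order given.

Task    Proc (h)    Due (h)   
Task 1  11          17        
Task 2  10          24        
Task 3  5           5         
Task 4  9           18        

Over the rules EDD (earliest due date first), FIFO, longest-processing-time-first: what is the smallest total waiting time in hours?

EDD (increasing due date): Task 3 Task 1 Task 4 Task 2.
Task 3: waits 0, runs 0→5
Task 1: waits 5, runs 5→16
Task 4: waits 16, runs 16→25
Task 2: waits 25, runs 25→35
Sum = 0+5+16+25 = 46.
FIFO (arrival order): Task 1 Task 2 Task 3 Task 4.
Task 1: waits 0, runs 0→11
Task 2: waits 11, runs 11→21
Task 3: waits 21, runs 21→26
Task 4: waits 26, runs 26→35
Sum = 0+11+21+26 = 58.
LPT (decreasing processing time): Task 1 Task 2 Task 4 Task 3.
Task 1: waits 0, runs 0→11
Task 2: waits 11, runs 11→21
Task 4: waits 21, runs 21→30
Task 3: waits 30, runs 30→35
Sum = 0+11+21+30 = 62.
EDD 46, FIFO 58, LPT 62 → minimum 46.

46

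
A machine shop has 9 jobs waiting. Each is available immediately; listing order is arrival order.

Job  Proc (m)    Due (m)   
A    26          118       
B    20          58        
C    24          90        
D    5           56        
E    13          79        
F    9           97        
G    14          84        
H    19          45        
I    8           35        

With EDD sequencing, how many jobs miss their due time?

3

EDD (increasing due date): I H D B E G C F A.
I: 0→8, due 35, tardiness 0
H: 8→27, due 45, tardiness 0
D: 27→32, due 56, tardiness 0
B: 32→52, due 58, tardiness 0
E: 52→65, due 79, tardiness 0
G: 65→79, due 84, tardiness 0
C: 79→103, due 90, tardiness 13
F: 103→112, due 97, tardiness 15
A: 112→138, due 118, tardiness 20
Late jobs: 3.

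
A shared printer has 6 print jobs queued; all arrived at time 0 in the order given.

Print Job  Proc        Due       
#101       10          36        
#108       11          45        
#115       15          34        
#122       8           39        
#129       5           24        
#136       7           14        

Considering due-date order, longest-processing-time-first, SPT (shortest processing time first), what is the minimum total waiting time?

EDD (increasing due date): #136 #129 #115 #101 #122 #108.
#136: waits 0, runs 0→7
#129: waits 7, runs 7→12
#115: waits 12, runs 12→27
#101: waits 27, runs 27→37
#122: waits 37, runs 37→45
#108: waits 45, runs 45→56
Sum = 0+7+12+27+37+45 = 128.
LPT (decreasing processing time): #115 #108 #101 #122 #136 #129.
#115: waits 0, runs 0→15
#108: waits 15, runs 15→26
#101: waits 26, runs 26→36
#122: waits 36, runs 36→44
#136: waits 44, runs 44→51
#129: waits 51, runs 51→56
Sum = 0+15+26+36+44+51 = 172.
SPT (increasing processing time): #129 #136 #122 #101 #108 #115.
#129: waits 0, runs 0→5
#136: waits 5, runs 5→12
#122: waits 12, runs 12→20
#101: waits 20, runs 20→30
#108: waits 30, runs 30→41
#115: waits 41, runs 41→56
Sum = 0+5+12+20+30+41 = 108.
EDD 128, LPT 172, SPT 108 → minimum 108.

108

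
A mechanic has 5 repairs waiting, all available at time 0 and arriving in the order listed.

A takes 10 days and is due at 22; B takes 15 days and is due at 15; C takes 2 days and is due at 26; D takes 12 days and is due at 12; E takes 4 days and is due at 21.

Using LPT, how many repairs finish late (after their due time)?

LPT (decreasing processing time): B D A E C.
B: 0→15, due 15, tardiness 0
D: 15→27, due 12, tardiness 15
A: 27→37, due 22, tardiness 15
E: 37→41, due 21, tardiness 20
C: 41→43, due 26, tardiness 17
Late repairs: 4.

4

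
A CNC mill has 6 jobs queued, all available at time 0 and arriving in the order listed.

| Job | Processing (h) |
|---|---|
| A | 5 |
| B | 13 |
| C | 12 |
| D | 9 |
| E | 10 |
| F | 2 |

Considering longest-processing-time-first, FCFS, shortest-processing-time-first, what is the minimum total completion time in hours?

140

LPT (decreasing processing time): B C E D A F.
B: 0→13
C: 13→25
E: 25→35
D: 35→44
A: 44→49
F: 49→51
Sum = 13+25+35+44+49+51 = 217.
FIFO (arrival order): A B C D E F.
A: 0→5
B: 5→18
C: 18→30
D: 30→39
E: 39→49
F: 49→51
Sum = 5+18+30+39+49+51 = 192.
SPT (increasing processing time): F A D E C B.
F: 0→2
A: 2→7
D: 7→16
E: 16→26
C: 26→38
B: 38→51
Sum = 2+7+16+26+38+51 = 140.
LPT 217, FIFO 192, SPT 140 → minimum 140.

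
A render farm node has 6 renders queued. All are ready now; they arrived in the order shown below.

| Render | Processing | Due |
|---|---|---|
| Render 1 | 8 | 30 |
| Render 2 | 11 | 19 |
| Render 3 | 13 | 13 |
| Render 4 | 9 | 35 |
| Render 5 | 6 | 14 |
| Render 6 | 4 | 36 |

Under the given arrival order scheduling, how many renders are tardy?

4

FIFO (arrival order): Render 1 Render 2 Render 3 Render 4 Render 5 Render 6.
Render 1: 0→8, due 30, tardiness 0
Render 2: 8→19, due 19, tardiness 0
Render 3: 19→32, due 13, tardiness 19
Render 4: 32→41, due 35, tardiness 6
Render 5: 41→47, due 14, tardiness 33
Render 6: 47→51, due 36, tardiness 15
Late renders: 4.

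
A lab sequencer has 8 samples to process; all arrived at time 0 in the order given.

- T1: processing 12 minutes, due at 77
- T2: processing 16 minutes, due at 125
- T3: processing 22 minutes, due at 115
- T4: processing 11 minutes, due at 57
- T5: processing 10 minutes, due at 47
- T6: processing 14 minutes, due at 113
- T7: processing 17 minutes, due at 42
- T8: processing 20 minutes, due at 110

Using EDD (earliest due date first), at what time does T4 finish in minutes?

EDD (increasing due date): T7 T5 T4 T1 T8 T6 T3 T2.
T7: 0→17
T5: 17→27
T4: 27→38

38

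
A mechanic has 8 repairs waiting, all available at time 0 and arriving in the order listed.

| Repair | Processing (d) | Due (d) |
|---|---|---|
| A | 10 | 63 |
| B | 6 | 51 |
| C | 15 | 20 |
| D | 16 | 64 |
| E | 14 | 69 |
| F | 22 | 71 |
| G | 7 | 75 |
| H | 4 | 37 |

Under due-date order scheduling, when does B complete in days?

25

EDD (increasing due date): C H B A D E F G.
C: 0→15
H: 15→19
B: 19→25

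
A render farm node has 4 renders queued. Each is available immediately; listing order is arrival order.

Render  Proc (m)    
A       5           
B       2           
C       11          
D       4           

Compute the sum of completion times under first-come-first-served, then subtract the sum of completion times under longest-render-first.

FIFO (arrival order): A B C D.
A: 0→5
B: 5→7
C: 7→18
D: 18→22
Sum = 5+7+18+22 = 52.
LPT (decreasing processing time): C A D B.
C: 0→11
A: 11→16
D: 16→20
B: 20→22
Sum = 11+16+20+22 = 69.
Difference = 52 − 69 = -17.

-17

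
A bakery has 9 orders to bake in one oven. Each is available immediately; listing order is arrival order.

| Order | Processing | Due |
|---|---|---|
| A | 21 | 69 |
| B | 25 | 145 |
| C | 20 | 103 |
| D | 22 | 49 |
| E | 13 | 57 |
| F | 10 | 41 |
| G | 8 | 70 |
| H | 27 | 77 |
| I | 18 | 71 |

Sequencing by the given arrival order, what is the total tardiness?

FIFO (arrival order): A B C D E F G H I.
A: 0→21, due 69, tardiness 0
B: 21→46, due 145, tardiness 0
C: 46→66, due 103, tardiness 0
D: 66→88, due 49, tardiness 39
E: 88→101, due 57, tardiness 44
F: 101→111, due 41, tardiness 70
G: 111→119, due 70, tardiness 49
H: 119→146, due 77, tardiness 69
I: 146→164, due 71, tardiness 93
Sum = 0+0+0+39+44+70+49+69+93 = 364.

364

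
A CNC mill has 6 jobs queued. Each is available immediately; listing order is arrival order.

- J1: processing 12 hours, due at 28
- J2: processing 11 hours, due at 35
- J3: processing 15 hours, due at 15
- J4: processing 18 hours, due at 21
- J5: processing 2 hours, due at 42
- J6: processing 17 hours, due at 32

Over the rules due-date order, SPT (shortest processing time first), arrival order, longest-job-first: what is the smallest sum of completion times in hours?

212

EDD (increasing due date): J3 J4 J1 J6 J2 J5.
J3: 0→15
J4: 15→33
J1: 33→45
J6: 45→62
J2: 62→73
J5: 73→75
Sum = 15+33+45+62+73+75 = 303.
SPT (increasing processing time): J5 J2 J1 J3 J6 J4.
J5: 0→2
J2: 2→13
J1: 13→25
J3: 25→40
J6: 40→57
J4: 57→75
Sum = 2+13+25+40+57+75 = 212.
FIFO (arrival order): J1 J2 J3 J4 J5 J6.
J1: 0→12
J2: 12→23
J3: 23→38
J4: 38→56
J5: 56→58
J6: 58→75
Sum = 12+23+38+56+58+75 = 262.
LPT (decreasing processing time): J4 J6 J3 J1 J2 J5.
J4: 0→18
J6: 18→35
J3: 35→50
J1: 50→62
J2: 62→73
J5: 73→75
Sum = 18+35+50+62+73+75 = 313.
EDD 303, SPT 212, FIFO 262, LPT 313 → minimum 212.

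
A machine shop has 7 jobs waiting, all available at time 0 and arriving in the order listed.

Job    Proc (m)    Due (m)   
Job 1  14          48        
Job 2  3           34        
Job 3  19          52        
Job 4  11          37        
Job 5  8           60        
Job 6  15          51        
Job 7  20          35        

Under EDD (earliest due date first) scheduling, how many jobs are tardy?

3

EDD (increasing due date): Job 2 Job 7 Job 4 Job 1 Job 6 Job 3 Job 5.
Job 2: 0→3, due 34, tardiness 0
Job 7: 3→23, due 35, tardiness 0
Job 4: 23→34, due 37, tardiness 0
Job 1: 34→48, due 48, tardiness 0
Job 6: 48→63, due 51, tardiness 12
Job 3: 63→82, due 52, tardiness 30
Job 5: 82→90, due 60, tardiness 30
Late jobs: 3.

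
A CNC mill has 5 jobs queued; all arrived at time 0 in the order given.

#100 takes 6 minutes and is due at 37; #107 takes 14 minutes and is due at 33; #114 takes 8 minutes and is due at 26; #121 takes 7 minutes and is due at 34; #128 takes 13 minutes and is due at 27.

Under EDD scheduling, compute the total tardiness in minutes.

21

EDD (increasing due date): #114 #128 #107 #121 #100.
#114: 0→8, due 26, tardiness 0
#128: 8→21, due 27, tardiness 0
#107: 21→35, due 33, tardiness 2
#121: 35→42, due 34, tardiness 8
#100: 42→48, due 37, tardiness 11
Sum = 0+0+2+8+11 = 21.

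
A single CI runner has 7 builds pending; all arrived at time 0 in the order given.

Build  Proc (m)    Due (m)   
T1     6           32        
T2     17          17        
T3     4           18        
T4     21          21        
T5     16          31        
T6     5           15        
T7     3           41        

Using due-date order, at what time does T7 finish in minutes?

72

EDD (increasing due date): T6 T2 T3 T4 T5 T1 T7.
T6: 0→5
T2: 5→22
T3: 22→26
T4: 26→47
T5: 47→63
T1: 63→69
T7: 69→72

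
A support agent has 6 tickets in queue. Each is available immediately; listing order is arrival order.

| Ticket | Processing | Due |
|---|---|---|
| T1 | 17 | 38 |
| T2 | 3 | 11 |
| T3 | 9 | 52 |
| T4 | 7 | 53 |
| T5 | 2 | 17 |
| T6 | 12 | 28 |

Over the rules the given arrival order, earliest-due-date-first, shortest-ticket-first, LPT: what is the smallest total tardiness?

FIFO (arrival order): T1 T2 T3 T4 T5 T6.
T1: 0→17, due 38, tardiness 0
T2: 17→20, due 11, tardiness 9
T3: 20→29, due 52, tardiness 0
T4: 29→36, due 53, tardiness 0
T5: 36→38, due 17, tardiness 21
T6: 38→50, due 28, tardiness 22
Sum = 0+9+0+0+21+22 = 52.
EDD (increasing due date): T2 T5 T6 T1 T3 T4.
T2: 0→3, due 11, tardiness 0
T5: 3→5, due 17, tardiness 0
T6: 5→17, due 28, tardiness 0
T1: 17→34, due 38, tardiness 0
T3: 34→43, due 52, tardiness 0
T4: 43→50, due 53, tardiness 0
Sum = 0+0+0+0+0+0 = 0.
SPT (increasing processing time): T5 T2 T4 T3 T6 T1.
T5: 0→2, due 17, tardiness 0
T2: 2→5, due 11, tardiness 0
T4: 5→12, due 53, tardiness 0
T3: 12→21, due 52, tardiness 0
T6: 21→33, due 28, tardiness 5
T1: 33→50, due 38, tardiness 12
Sum = 0+0+0+0+5+12 = 17.
LPT (decreasing processing time): T1 T6 T3 T4 T2 T5.
T1: 0→17, due 38, tardiness 0
T6: 17→29, due 28, tardiness 1
T3: 29→38, due 52, tardiness 0
T4: 38→45, due 53, tardiness 0
T2: 45→48, due 11, tardiness 37
T5: 48→50, due 17, tardiness 33
Sum = 0+1+0+0+37+33 = 71.
FIFO 52, EDD 0, SPT 17, LPT 71 → minimum 0.

0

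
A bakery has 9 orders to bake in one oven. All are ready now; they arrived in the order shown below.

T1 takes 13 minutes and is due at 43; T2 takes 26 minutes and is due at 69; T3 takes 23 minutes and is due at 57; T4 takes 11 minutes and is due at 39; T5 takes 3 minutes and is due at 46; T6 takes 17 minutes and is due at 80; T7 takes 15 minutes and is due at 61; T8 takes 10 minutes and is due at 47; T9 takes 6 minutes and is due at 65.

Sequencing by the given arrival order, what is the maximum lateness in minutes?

FIFO (arrival order): T1 T2 T3 T4 T5 T6 T7 T8 T9.
T1: 0→13, due 43, lateness -30
T2: 13→39, due 69, lateness -30
T3: 39→62, due 57, lateness 5
T4: 62→73, due 39, lateness 34
T5: 73→76, due 46, lateness 30
T6: 76→93, due 80, lateness 13
T7: 93→108, due 61, lateness 47
T8: 108→118, due 47, lateness 71
T9: 118→124, due 65, lateness 59
Maximum = 71.

71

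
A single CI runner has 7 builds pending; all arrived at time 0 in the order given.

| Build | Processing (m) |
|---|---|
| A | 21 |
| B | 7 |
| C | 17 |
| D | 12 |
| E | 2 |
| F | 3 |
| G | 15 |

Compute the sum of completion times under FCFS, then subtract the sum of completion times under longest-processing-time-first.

-52

FIFO (arrival order): A B C D E F G.
A: 0→21
B: 21→28
C: 28→45
D: 45→57
E: 57→59
F: 59→62
G: 62→77
Sum = 21+28+45+57+59+62+77 = 349.
LPT (decreasing processing time): A C G D B F E.
A: 0→21
C: 21→38
G: 38→53
D: 53→65
B: 65→72
F: 72→75
E: 75→77
Sum = 21+38+53+65+72+75+77 = 401.
Difference = 349 − 401 = -52.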